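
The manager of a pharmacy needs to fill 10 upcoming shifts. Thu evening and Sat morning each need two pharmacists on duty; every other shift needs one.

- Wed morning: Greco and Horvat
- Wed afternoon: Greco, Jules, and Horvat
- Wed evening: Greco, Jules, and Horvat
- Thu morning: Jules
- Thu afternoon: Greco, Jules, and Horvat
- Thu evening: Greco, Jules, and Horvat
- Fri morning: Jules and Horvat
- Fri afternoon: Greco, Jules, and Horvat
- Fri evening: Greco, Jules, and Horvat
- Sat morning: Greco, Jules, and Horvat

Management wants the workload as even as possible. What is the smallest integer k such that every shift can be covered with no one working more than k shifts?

4

With 3 pharmacists and 12 worker-slots to fill, someone must work at least ⌈12/3⌉ = 4 shifts, so k ≥ 4.
k = 4 works: Wed morning→Greco, Wed afternoon→Greco, Wed evening→Greco, Thu morning→Jules, Thu afternoon→Greco, Thu evening→Jules+Horvat, Fri morning→Jules, Fri afternoon→Horvat, Fri evening→Horvat, Sat morning→Jules+Horvat.
Loads: Greco 4, Jules 4, Horvat 4 — all ≤ 4.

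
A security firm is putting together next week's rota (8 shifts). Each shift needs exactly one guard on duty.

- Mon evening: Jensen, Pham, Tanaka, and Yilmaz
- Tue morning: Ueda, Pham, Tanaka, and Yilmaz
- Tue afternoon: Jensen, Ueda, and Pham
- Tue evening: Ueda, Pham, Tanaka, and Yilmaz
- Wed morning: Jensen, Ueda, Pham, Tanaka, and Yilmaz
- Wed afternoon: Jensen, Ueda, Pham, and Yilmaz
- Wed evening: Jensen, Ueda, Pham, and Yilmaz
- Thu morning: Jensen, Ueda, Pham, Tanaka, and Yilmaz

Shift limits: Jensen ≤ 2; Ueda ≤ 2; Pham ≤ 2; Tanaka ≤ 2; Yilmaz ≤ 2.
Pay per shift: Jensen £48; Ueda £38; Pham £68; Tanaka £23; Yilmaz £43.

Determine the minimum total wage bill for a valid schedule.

Picking the cheapest available guard for each shift independently would cost £229, but that ignores the shift limits.
An optimal schedule: Mon evening→Tanaka, Tue morning→Tanaka, Tue afternoon→Ueda, Tue evening→Ueda, Wed morning→Jensen, Wed afternoon→Yilmaz, Wed evening→Yilmaz, Thu morning→Jensen.
Total: 23 + 23 + 38 + 38 + 48 + 43 + 43 + 48 = £304.

£304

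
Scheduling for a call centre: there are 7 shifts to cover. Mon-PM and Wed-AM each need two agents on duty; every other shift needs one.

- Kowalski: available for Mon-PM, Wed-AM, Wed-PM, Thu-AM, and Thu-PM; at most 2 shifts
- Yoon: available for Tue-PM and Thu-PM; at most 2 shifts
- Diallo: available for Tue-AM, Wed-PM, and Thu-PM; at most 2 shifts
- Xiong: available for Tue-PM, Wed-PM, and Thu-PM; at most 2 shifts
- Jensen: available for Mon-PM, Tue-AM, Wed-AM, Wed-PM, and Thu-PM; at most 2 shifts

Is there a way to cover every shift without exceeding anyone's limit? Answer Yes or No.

Total capacity is 10 and 9 slots are needed, so capacity alone doesn't rule it out.
Shifts {Mon-PM, Wed-AM, Thu-AM} need 5 worker-slots in total, but the agents available for any of those shifts (Kowalski and Jensen) can supply at most 4 among them. So no valid schedule exists.

No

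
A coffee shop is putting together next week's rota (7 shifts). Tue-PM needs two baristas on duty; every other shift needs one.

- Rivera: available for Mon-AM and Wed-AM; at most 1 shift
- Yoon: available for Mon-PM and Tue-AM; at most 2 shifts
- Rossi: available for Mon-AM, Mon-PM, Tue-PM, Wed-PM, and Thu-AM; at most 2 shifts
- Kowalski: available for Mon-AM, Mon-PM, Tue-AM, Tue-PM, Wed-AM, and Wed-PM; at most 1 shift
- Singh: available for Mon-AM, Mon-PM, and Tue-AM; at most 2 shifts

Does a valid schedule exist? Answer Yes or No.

No

Total capacity is 8 and 8 slots are needed, so capacity alone doesn't rule it out.
Shifts {Tue-PM, Wed-PM, Thu-AM} need 4 worker-slots in total, but the baristas available for any of those shifts (Rossi and Kowalski) can supply at most 3 among them. So no valid schedule exists.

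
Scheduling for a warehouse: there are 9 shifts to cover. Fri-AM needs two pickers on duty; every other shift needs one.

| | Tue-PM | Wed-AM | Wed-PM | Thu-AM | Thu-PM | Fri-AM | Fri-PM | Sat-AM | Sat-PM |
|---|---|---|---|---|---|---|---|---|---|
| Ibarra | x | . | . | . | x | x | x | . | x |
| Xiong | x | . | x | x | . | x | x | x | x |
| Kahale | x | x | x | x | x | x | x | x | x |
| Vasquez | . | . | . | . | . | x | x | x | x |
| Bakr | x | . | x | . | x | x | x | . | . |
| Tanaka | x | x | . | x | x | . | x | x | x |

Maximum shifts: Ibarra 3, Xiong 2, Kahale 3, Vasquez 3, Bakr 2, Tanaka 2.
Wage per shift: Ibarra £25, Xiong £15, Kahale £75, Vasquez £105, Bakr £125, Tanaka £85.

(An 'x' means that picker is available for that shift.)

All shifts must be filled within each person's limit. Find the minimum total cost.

Picking the cheapest available picker for each shift independently would cost £230, but that ignores the shift limits.
An optimal schedule: Tue-PM→Ibarra, Wed-AM→Kahale, Wed-PM→Xiong, Thu-AM→Xiong, Thu-PM→Ibarra, Fri-AM→Ibarra+Kahale, Fri-PM→Tanaka, Sat-AM→Kahale, Sat-PM→Tanaka.
Total: 25 + 75 + 15 + 15 + 25 + 25 + 75 + 85 + 75 + 85 = £500.

£500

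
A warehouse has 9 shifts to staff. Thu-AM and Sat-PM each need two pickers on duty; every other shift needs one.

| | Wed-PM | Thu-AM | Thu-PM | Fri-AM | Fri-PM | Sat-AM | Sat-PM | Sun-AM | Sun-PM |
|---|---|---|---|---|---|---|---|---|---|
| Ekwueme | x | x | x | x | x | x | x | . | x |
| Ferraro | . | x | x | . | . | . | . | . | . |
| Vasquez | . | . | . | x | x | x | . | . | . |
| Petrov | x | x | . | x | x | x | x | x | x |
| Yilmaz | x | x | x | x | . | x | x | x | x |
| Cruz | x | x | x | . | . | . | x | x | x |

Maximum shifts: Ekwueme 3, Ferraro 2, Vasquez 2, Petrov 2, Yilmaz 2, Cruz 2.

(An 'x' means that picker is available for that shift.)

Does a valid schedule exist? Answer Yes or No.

Yes

One valid schedule: Wed-PM→Ekwueme, Thu-AM→Ferraro+Yilmaz, Thu-PM→Ekwueme, Fri-AM→Vasquez, Fri-PM→Ekwueme, Sat-AM→Vasquez, Sat-PM→Yilmaz+Cruz, Sun-AM→Petrov, Sun-PM→Petrov.
Loads: Ekwueme 3/3, Ferraro 1/2, Vasquez 2/2, Petrov 2/2, Yilmaz 2/2, Cruz 1/2 — all within limits.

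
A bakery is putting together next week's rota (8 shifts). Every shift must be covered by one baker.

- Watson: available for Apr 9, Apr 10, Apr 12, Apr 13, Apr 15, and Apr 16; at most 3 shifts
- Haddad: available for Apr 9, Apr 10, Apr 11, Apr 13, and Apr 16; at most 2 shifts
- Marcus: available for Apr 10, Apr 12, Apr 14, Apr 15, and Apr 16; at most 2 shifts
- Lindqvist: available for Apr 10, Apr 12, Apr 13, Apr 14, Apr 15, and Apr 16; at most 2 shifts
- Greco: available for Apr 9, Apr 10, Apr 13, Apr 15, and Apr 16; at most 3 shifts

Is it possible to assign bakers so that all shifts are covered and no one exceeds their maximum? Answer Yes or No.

Apr 11 can only be covered by Haddad, so that assignment is forced.
One valid schedule: Apr 9→Watson, Apr 10→Haddad, Apr 11→Haddad, Apr 12→Watson, Apr 13→Watson, Apr 14→Marcus, Apr 15→Marcus, Apr 16→Lindqvist.
Loads: Watson 3/3, Haddad 2/2, Marcus 2/2, Lindqvist 1/2, Greco 0/3 — all within limits.

Yes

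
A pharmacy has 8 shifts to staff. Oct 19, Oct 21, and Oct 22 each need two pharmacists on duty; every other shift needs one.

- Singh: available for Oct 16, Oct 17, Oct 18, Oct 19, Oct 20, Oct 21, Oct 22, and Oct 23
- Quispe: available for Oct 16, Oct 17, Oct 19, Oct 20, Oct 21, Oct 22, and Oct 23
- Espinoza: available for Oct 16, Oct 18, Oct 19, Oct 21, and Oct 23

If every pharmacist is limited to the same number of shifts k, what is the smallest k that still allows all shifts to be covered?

With 3 pharmacists and 11 worker-slots to fill, someone must work at least ⌈11/3⌉ = 4 shifts, so k ≥ 4.
k = 4 works: Oct 16→Quispe, Oct 17→Singh, Oct 18→Singh, Oct 19→Quispe+Espinoza, Oct 20→Singh, Oct 21→Quispe+Espinoza, Oct 22→Singh+Quispe, Oct 23→Espinoza.
Loads: Singh 4, Quispe 4, Espinoza 3 — all ≤ 4.

4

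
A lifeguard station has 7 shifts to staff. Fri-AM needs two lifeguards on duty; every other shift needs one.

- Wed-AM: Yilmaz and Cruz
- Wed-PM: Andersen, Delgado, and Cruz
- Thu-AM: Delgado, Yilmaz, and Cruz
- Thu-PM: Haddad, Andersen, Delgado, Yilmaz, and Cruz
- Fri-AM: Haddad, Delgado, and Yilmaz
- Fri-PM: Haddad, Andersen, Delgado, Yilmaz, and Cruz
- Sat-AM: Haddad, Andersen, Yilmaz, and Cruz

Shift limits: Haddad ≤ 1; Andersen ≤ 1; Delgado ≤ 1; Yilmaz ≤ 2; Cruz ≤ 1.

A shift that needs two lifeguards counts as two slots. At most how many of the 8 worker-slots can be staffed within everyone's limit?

Total capacity across all lifeguards is 1+1+1+2+1 = 6, and 8 slots are needed, so at most 6 can be filled.
An assignment achieving 6: Wed-AM→Yilmaz, Wed-PM→Andersen, Thu-AM→Delgado, Fri-AM→Haddad+Yilmaz, Sat-AM→Cruz.
Loads: Haddad 1/1, Andersen 1/1, Delgado 1/1, Yilmaz 2/2, Cruz 1/1.

6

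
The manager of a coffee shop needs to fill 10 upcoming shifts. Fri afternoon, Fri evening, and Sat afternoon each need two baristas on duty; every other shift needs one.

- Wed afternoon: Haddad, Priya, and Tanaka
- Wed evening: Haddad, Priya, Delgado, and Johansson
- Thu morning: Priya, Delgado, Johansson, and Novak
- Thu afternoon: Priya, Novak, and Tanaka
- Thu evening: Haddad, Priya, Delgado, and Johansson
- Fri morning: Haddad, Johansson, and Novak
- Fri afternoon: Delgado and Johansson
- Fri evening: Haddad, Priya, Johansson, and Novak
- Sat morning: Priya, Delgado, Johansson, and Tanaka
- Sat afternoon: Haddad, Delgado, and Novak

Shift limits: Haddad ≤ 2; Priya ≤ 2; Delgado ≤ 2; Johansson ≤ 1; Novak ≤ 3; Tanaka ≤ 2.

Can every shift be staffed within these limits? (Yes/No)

No

Total capacity is 2+2+2+1+3+2 = 12 but 13 worker-slots are needed — infeasible.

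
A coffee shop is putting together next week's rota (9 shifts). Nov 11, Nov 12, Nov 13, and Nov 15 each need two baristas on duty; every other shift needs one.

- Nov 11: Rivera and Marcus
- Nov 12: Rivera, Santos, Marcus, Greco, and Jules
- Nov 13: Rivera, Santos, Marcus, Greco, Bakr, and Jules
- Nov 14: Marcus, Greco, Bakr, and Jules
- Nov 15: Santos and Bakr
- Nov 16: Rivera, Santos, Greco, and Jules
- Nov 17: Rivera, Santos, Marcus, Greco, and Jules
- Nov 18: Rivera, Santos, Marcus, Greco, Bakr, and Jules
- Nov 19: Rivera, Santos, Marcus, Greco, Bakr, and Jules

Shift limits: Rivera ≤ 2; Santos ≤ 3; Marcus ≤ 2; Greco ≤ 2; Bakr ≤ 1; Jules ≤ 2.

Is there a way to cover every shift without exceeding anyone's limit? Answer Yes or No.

No

Total capacity is 2+3+2+2+1+2 = 12 but 13 worker-slots are needed — infeasible.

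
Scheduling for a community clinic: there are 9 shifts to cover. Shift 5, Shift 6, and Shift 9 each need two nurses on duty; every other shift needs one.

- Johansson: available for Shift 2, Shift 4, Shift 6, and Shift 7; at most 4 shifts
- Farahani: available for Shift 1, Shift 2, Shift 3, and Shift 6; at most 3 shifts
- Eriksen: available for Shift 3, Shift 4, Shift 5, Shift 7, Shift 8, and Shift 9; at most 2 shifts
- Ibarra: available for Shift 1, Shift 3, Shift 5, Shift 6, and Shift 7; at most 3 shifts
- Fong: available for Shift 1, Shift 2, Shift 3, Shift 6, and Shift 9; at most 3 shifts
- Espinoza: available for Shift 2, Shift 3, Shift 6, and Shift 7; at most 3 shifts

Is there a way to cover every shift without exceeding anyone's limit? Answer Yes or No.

No

Total capacity is 18 and 12 slots are needed, so capacity alone doesn't rule it out.
Shifts {Shift 5, Shift 8, Shift 9} need 5 worker-slots in total, but the nurses available for any of those shifts (Eriksen, Ibarra, and Fong) can supply at most 4 among them. So no valid schedule exists.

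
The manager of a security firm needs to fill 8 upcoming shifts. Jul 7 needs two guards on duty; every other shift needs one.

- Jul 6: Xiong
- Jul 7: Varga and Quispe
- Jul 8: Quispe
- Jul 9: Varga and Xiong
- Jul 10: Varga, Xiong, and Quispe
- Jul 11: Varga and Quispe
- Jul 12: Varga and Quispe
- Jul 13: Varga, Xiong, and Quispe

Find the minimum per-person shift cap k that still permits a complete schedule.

3

With 3 guards and 9 worker-slots to fill, someone must work at least ⌈9/3⌉ = 3 shifts, so k ≥ 3.
k = 3 works: Jul 6→Xiong, Jul 7→Varga+Quispe, Jul 8→Quispe, Jul 9→Varga, Jul 10→Xiong, Jul 11→Varga, Jul 12→Quispe, Jul 13→Xiong.
Loads: Varga 3, Xiong 3, Quispe 3 — all ≤ 3.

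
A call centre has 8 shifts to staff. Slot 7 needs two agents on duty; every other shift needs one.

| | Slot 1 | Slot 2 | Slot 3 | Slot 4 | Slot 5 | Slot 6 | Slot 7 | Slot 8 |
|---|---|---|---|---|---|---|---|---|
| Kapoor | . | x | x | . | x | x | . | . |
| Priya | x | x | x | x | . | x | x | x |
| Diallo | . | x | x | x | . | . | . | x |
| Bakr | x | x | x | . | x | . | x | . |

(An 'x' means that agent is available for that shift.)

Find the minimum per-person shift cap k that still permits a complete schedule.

With 4 agents and 9 worker-slots to fill, someone must work at least ⌈9/4⌉ = 3 shifts, so k ≥ 3.
k = 3 works: Slot 1→Priya, Slot 2→Kapoor, Slot 3→Diallo, Slot 4→Priya, Slot 5→Kapoor, Slot 6→Kapoor, Slot 7→Priya+Bakr, Slot 8→Diallo.
Loads: Kapoor 3, Priya 3, Diallo 2, Bakr 1 — all ≤ 3.

3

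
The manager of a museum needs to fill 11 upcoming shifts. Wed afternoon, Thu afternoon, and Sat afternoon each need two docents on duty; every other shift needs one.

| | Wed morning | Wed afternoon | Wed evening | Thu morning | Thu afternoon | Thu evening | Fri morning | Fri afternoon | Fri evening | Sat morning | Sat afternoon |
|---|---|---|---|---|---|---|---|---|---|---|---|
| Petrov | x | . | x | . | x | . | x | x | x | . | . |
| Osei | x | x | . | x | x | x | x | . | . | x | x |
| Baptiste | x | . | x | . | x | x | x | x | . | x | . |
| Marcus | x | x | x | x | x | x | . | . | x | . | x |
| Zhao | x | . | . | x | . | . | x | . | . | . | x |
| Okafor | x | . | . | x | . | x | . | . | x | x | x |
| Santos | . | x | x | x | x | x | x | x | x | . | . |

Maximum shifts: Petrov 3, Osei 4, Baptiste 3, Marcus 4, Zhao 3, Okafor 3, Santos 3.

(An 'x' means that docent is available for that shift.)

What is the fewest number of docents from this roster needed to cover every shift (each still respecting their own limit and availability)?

4

14 slots to fill and no one can take more than 4, so at least ⌈14/4⌉ = 4 docents are needed.
Petrov, Osei, Baptiste, and Marcus alone can cover everything: Wed morning→Marcus, Wed afternoon→Osei+Marcus, Wed evening→Petrov, Thu morning→Osei, Thu afternoon→Baptiste+Marcus, Thu evening→Baptiste, Fri morning→Baptiste, Fri afternoon→Petrov, Fri evening→Petrov, Sat morning→Osei, Sat afternoon→Osei+Marcus.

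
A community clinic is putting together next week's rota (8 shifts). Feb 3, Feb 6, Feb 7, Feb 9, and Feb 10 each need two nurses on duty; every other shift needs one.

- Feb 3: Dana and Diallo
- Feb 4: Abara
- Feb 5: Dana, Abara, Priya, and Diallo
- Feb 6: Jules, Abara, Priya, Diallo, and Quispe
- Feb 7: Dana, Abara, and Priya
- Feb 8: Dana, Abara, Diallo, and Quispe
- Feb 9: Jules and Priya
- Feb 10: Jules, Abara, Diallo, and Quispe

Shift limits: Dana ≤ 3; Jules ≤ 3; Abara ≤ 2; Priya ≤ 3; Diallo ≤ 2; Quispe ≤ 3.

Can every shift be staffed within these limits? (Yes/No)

Yes

Feb 3 can only be covered by Dana and Diallo, so that assignment is forced.
Feb 4 can only be covered by Abara, so that assignment is forced.
Feb 9 can only be covered by Jules and Priya, so that assignment is forced.
One valid schedule: Feb 3→Dana+Diallo, Feb 4→Abara, Feb 5→Dana, Feb 6→Jules+Priya, Feb 7→Dana+Abara, Feb 8→Diallo, Feb 9→Jules+Priya, Feb 10→Jules+Quispe.
Loads: Dana 3/3, Jules 3/3, Abara 2/2, Priya 2/3, Diallo 2/2, Quispe 1/3 — all within limits.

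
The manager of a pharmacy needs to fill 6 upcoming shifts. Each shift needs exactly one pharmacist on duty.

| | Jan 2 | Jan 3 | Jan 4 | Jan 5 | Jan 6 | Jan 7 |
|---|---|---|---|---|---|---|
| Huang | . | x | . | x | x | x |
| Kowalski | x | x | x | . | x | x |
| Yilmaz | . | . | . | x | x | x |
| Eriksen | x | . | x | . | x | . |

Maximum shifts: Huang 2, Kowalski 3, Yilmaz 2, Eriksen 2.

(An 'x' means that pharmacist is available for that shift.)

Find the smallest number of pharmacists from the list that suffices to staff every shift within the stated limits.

3

6 slots to fill and no one can take more than 3, so at least ⌈6/3⌉ = 2 pharmacists are needed.
Any 2 pharmacists together have capacity at most 3+2 = 5 < 6 slots, so 2 can never suffice.
Huang, Kowalski, and Yilmaz alone can cover everything: Jan 2→Kowalski, Jan 3→Huang, Jan 4→Kowalski, Jan 5→Huang, Jan 6→Kowalski, Jan 7→Yilmaz.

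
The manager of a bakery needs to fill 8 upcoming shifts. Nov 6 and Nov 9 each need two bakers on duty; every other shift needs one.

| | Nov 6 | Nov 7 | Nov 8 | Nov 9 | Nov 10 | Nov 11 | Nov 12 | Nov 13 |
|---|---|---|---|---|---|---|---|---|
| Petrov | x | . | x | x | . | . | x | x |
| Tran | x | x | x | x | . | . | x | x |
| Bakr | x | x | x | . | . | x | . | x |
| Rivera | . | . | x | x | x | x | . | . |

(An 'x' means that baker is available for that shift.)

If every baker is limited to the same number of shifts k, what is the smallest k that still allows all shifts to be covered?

With 4 bakers and 10 worker-slots to fill, someone must work at least ⌈10/4⌉ = 3 shifts, so k ≥ 3.
k = 3 works: Nov 6→Petrov+Tran, Nov 7→Tran, Nov 8→Bakr, Nov 9→Petrov+Tran, Nov 10→Rivera, Nov 11→Bakr, Nov 12→Petrov, Nov 13→Bakr.
Loads: Petrov 3, Tran 3, Bakr 3, Rivera 1 — all ≤ 3.

3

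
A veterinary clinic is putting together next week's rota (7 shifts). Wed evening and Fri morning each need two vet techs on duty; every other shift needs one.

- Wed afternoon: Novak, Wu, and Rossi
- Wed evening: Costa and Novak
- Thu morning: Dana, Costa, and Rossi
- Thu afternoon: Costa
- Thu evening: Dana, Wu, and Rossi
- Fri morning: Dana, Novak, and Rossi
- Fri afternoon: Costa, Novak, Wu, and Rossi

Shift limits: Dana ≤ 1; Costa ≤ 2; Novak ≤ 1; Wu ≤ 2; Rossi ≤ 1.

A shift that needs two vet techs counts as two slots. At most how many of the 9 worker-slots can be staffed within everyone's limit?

Total capacity across all vet techs is 1+2+1+2+1 = 7, and 9 slots are needed, so at most 7 can be filled.
An assignment achieving 7: Wed afternoon→Wu, Wed evening→Costa+Novak, Thu morning→Dana, Thu afternoon→Costa, Thu evening→Wu, Fri morning→Rossi.
Loads: Dana 1/1, Costa 2/2, Novak 1/1, Wu 2/2, Rossi 1/1.

7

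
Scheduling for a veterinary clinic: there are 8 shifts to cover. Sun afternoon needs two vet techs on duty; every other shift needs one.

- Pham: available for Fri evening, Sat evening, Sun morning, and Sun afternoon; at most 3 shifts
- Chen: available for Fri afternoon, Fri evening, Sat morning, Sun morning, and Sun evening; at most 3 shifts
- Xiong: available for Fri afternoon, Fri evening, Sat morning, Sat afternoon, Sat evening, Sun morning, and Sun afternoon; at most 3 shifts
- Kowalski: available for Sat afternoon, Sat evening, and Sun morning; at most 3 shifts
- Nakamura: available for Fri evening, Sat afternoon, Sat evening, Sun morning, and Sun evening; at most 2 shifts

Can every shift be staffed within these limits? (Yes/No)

Yes

Sun afternoon can only be covered by Pham and Xiong, so that assignment is forced.
One valid schedule: Fri afternoon→Chen, Fri evening→Pham, Sat morning→Chen, Sat afternoon→Xiong, Sat evening→Pham, Sun morning→Xiong, Sun afternoon→Pham+Xiong, Sun evening→Chen.
Loads: Pham 3/3, Chen 3/3, Xiong 3/3, Kowalski 0/3, Nakamura 0/2 — all within limits.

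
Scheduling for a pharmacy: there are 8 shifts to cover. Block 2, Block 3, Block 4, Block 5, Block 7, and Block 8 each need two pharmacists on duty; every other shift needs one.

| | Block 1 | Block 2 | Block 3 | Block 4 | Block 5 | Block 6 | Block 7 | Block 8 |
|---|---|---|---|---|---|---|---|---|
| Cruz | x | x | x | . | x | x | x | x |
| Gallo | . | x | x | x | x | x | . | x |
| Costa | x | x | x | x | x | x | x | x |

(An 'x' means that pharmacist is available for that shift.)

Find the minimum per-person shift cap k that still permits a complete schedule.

5

With 3 pharmacists and 14 worker-slots to fill, someone must work at least ⌈14/3⌉ = 5 shifts, so k ≥ 5.
k = 5 works: Block 1→Cruz, Block 2→Cruz+Gallo, Block 3→Cruz+Gallo, Block 4→Gallo+Costa, Block 5→Cruz+Gallo, Block 6→Costa, Block 7→Cruz+Costa, Block 8→Gallo+Costa.
Loads: Cruz 5, Gallo 5, Costa 4 — all ≤ 5.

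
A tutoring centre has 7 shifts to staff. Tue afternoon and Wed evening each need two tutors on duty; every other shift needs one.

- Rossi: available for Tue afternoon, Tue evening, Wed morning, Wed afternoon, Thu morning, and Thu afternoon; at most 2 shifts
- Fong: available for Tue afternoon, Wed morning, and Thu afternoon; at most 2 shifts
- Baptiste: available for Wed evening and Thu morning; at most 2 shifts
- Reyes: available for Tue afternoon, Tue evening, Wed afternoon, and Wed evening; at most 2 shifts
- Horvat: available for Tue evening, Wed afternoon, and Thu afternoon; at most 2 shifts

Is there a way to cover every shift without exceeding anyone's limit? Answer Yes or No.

Wed evening can only be covered by Baptiste and Reyes, so that assignment is forced.
One valid schedule: Tue afternoon→Fong+Reyes, Tue evening→Horvat, Wed morning→Rossi, Wed afternoon→Horvat, Wed evening→Baptiste+Reyes, Thu morning→Rossi, Thu afternoon→Fong.
Loads: Rossi 2/2, Fong 2/2, Baptiste 1/2, Reyes 2/2, Horvat 2/2 — all within limits.

Yes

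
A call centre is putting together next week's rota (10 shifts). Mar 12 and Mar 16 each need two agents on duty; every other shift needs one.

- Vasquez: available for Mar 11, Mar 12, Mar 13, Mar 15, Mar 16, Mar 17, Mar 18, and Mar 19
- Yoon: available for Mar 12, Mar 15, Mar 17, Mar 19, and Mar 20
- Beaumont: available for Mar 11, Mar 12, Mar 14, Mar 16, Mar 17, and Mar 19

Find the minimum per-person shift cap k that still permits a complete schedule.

With 3 agents and 12 worker-slots to fill, someone must work at least ⌈12/3⌉ = 4 shifts, so k ≥ 4.
k = 4 works: Mar 11→Vasquez, Mar 12→Yoon+Beaumont, Mar 13→Vasquez, Mar 14→Beaumont, Mar 15→Yoon, Mar 16→Vasquez+Beaumont, Mar 17→Yoon, Mar 18→Vasquez, Mar 19→Beaumont, Mar 20→Yoon.
Loads: Vasquez 4, Yoon 4, Beaumont 4 — all ≤ 4.

4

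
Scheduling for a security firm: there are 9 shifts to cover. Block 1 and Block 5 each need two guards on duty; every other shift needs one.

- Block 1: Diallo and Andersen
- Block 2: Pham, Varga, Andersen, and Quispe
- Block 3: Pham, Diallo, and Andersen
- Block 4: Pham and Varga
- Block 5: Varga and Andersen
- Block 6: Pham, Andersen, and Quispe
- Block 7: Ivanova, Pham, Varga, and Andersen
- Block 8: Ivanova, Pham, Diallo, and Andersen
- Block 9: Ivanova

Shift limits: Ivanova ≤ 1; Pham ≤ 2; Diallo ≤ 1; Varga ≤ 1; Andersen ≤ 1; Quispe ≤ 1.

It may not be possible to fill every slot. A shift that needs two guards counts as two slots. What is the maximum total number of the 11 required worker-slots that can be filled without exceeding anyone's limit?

Total capacity across all guards is 1+2+1+1+1+1 = 7, and 11 slots are needed, so at most 7 can be filled.
An assignment achieving 7: Block 1→Diallo+Andersen, Block 3→Pham, Block 4→Pham, Block 5→Varga, Block 6→Quispe, Block 9→Ivanova.
Loads: Ivanova 1/1, Pham 2/2, Diallo 1/1, Varga 1/1, Andersen 1/1, Quispe 1/1.

7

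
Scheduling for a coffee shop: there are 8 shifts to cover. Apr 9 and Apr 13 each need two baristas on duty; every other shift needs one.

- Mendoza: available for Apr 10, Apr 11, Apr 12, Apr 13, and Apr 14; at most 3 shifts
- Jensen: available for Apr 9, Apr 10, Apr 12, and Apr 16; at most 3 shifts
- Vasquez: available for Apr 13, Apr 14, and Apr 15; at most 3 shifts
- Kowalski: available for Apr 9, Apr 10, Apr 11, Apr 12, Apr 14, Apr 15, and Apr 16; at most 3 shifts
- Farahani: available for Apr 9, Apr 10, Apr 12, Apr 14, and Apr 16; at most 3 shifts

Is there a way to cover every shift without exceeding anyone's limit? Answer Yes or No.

Apr 13 can only be covered by Mendoza and Vasquez, so that assignment is forced.
One valid schedule: Apr 9→Jensen+Kowalski, Apr 10→Mendoza, Apr 11→Mendoza, Apr 12→Jensen, Apr 13→Mendoza+Vasquez, Apr 14→Vasquez, Apr 15→Vasquez, Apr 16→Jensen.
Loads: Mendoza 3/3, Jensen 3/3, Vasquez 3/3, Kowalski 1/3, Farahani 0/3 — all within limits.

Yes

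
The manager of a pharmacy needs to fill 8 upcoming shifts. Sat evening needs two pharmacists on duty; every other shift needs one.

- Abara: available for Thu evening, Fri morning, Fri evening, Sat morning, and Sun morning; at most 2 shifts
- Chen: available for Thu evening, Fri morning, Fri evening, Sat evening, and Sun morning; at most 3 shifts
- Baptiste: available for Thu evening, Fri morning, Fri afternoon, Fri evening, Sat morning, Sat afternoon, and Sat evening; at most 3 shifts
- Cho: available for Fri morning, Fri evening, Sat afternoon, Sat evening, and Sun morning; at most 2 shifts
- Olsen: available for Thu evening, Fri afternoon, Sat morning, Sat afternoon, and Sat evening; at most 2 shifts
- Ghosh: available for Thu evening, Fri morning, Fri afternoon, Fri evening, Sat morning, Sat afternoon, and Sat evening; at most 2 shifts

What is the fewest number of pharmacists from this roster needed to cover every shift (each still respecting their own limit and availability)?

4

9 slots to fill and no one can take more than 3, so at least ⌈9/3⌉ = 3 pharmacists are needed.
Any 3 pharmacists together have capacity at most 3+3+2 = 8 < 9 slots, so 3 can never suffice.
Abara, Chen, Baptiste, and Cho alone can cover everything: Thu evening→Abara, Fri morning→Chen, Fri afternoon→Baptiste, Fri evening→Cho, Sat morning→Abara, Sat afternoon→Baptiste, Sat evening→Chen+Baptiste, Sun morning→Chen.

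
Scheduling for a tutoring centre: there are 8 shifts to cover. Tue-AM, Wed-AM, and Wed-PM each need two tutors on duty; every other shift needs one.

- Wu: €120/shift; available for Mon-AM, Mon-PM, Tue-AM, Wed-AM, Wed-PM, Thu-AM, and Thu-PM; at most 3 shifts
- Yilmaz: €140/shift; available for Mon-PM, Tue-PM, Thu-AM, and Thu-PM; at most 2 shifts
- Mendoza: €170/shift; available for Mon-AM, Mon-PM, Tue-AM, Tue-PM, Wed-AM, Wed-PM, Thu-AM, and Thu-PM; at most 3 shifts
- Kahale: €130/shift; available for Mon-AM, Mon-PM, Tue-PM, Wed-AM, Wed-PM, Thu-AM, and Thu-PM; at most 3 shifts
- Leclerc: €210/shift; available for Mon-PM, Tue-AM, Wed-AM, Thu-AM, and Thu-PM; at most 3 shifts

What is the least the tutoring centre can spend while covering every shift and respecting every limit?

€1540

Picking the cheapest available tutor for each shift independently would cost €1400, but that ignores the shift limits.
An optimal schedule: Mon-AM→Wu, Mon-PM→Yilmaz, Tue-AM→Wu+Mendoza, Tue-PM→Kahale, Wed-AM→Kahale+Mendoza, Wed-PM→Wu+Kahale, Thu-AM→Yilmaz, Thu-PM→Mendoza.
Total: 120 + 140 + 120 + 170 + 130 + 130 + 170 + 120 + 130 + 140 + 170 = €1540.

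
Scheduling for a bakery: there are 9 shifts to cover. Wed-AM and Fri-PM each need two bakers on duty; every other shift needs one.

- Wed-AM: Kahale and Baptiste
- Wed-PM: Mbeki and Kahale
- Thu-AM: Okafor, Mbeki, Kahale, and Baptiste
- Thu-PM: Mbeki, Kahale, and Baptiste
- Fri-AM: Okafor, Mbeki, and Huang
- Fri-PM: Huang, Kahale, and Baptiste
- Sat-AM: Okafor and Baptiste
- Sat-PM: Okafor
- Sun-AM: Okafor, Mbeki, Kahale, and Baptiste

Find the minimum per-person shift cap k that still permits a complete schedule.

3

With 5 bakers and 11 worker-slots to fill, someone must work at least ⌈11/5⌉ = 3 shifts, so k ≥ 3.
k = 3 works: Wed-AM→Kahale+Baptiste, Wed-PM→Mbeki, Thu-AM→Mbeki, Thu-PM→Mbeki, Fri-AM→Okafor, Fri-PM→Huang+Kahale, Sat-AM→Okafor, Sat-PM→Okafor, Sun-AM→Kahale.
Loads: Okafor 3, Mbeki 3, Huang 1, Kahale 3, Baptiste 1 — all ≤ 3.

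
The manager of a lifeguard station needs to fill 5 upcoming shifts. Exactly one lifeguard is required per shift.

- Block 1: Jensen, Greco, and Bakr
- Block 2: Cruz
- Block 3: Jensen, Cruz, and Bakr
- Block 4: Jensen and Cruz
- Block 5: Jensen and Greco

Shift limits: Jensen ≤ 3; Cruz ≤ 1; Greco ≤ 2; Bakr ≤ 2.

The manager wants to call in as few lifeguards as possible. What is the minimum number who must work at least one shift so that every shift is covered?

3

5 slots to fill and no one can take more than 3, so at least ⌈5/3⌉ = 2 lifeguards are needed.
No set of 2 lifeguards can cover every shift (each such set leaves at least one shift with no one available or exceeds a cap).
Jensen, Cruz, and Greco alone can cover everything: Block 1→Jensen, Block 2→Cruz, Block 3→Jensen, Block 4→Jensen, Block 5→Greco.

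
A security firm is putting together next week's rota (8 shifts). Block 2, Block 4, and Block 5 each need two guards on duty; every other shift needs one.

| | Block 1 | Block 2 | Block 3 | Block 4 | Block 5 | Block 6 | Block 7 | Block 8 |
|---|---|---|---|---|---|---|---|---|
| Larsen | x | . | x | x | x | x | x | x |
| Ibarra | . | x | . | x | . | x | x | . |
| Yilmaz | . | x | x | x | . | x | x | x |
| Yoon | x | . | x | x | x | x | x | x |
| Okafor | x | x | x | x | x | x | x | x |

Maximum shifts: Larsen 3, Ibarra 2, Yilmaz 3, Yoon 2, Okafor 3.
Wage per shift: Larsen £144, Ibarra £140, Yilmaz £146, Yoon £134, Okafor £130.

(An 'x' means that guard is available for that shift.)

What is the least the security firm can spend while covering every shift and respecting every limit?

Picking the cheapest available guard for each shift independently would cost £1448, but that ignores the shift limits.
An optimal schedule: Block 1→Okafor, Block 2→Okafor+Ibarra, Block 3→Yoon, Block 4→Larsen+Yilmaz, Block 5→Okafor+Yoon, Block 6→Ibarra, Block 7→Larsen, Block 8→Larsen.
Total: 130 + 130 + 140 + 134 + 144 + 146 + 130 + 134 + 140 + 144 + 144 = £1516.

£1516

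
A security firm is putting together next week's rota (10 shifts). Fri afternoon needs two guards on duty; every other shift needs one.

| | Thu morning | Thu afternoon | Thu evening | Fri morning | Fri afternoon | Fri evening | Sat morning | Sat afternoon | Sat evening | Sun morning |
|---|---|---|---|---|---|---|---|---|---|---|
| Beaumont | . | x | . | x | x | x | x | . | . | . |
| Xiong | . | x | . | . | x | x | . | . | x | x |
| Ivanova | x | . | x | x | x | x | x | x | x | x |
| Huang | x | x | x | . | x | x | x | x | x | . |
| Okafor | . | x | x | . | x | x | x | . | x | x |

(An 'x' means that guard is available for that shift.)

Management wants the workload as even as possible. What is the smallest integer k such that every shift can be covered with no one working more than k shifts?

With 5 guards and 11 worker-slots to fill, someone must work at least ⌈11/5⌉ = 3 shifts, so k ≥ 3.
k = 3 works: Thu morning→Ivanova, Thu afternoon→Beaumont, Thu evening→Ivanova, Fri morning→Beaumont, Fri afternoon→Huang+Okafor, Fri evening→Xiong, Sat morning→Beaumont, Sat afternoon→Ivanova, Sat evening→Xiong, Sun morning→Xiong.
Loads: Beaumont 3, Xiong 3, Ivanova 3, Huang 1, Okafor 1 — all ≤ 3.

3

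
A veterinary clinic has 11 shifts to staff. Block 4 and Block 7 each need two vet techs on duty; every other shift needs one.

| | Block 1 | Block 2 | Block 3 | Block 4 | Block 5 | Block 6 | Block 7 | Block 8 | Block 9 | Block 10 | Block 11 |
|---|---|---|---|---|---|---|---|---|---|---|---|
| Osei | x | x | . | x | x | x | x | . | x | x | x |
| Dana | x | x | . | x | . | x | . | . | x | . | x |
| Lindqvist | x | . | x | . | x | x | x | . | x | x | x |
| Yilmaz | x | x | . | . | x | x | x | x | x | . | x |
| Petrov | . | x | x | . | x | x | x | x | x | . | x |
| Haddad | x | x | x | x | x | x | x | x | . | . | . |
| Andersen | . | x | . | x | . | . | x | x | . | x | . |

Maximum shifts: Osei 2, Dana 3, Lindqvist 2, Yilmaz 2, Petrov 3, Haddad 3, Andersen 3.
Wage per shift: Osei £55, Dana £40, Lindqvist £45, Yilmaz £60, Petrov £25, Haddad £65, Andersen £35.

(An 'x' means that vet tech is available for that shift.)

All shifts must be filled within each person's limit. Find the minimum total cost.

£500

Picking the cheapest available vet tech for each shift independently would cost £385, but that ignores the shift limits.
An optimal schedule: Block 1→Dana, Block 2→Andersen, Block 3→Petrov, Block 4→Andersen+Osei, Block 5→Petrov, Block 6→Lindqvist, Block 7→Lindqvist+Osei, Block 8→Petrov, Block 9→Dana, Block 10→Andersen, Block 11→Dana.
Total: 40 + 35 + 25 + 35 + 55 + 25 + 45 + 45 + 55 + 25 + 40 + 35 + 40 = £500.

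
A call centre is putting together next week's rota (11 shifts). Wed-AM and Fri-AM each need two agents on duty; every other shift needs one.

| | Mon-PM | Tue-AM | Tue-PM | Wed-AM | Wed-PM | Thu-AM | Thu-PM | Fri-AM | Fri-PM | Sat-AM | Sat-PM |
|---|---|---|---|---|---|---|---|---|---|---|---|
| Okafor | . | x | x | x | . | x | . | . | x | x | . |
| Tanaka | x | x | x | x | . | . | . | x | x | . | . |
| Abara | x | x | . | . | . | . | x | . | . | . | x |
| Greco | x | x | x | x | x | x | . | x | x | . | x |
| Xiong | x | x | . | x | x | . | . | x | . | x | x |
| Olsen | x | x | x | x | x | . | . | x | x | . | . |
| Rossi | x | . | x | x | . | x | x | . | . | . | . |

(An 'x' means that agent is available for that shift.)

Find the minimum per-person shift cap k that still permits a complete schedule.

2

With 7 agents and 13 worker-slots to fill, someone must work at least ⌈13/7⌉ = 2 shifts, so k ≥ 2.
k = 2 works: Mon-PM→Greco, Tue-AM→Xiong, Tue-PM→Tanaka, Wed-AM→Olsen+Rossi, Wed-PM→Greco, Thu-AM→Okafor, Thu-PM→Abara, Fri-AM→Xiong+Olsen, Fri-PM→Tanaka, Sat-AM→Okafor, Sat-PM→Abara.
Loads: Okafor 2, Tanaka 2, Abara 2, Greco 2, Xiong 2, Olsen 2, Rossi 1 — all ≤ 2.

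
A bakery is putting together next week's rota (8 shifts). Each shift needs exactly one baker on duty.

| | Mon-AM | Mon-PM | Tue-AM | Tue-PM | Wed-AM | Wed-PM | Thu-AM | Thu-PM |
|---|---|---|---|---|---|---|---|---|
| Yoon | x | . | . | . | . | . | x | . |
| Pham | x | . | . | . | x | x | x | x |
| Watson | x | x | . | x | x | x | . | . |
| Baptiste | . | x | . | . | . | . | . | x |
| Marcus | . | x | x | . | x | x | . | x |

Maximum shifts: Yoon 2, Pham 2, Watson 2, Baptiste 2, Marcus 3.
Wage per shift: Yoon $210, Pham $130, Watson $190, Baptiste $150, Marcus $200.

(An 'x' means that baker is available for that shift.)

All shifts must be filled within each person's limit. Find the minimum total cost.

Tue-AM can only be covered by Marcus, so that assignment is forced.
Tue-PM can only be covered by Watson, so that assignment is forced.
Picking the cheapest available baker for each shift independently would cost $1190, but that ignores the shift limits.
An optimal schedule: Mon-AM→Pham, Mon-PM→Baptiste, Tue-AM→Marcus, Tue-PM→Watson, Wed-AM→Watson, Wed-PM→Marcus, Thu-AM→Pham, Thu-PM→Baptiste.
Total: 130 + 150 + 200 + 190 + 190 + 200 + 130 + 150 = $1340.

$1340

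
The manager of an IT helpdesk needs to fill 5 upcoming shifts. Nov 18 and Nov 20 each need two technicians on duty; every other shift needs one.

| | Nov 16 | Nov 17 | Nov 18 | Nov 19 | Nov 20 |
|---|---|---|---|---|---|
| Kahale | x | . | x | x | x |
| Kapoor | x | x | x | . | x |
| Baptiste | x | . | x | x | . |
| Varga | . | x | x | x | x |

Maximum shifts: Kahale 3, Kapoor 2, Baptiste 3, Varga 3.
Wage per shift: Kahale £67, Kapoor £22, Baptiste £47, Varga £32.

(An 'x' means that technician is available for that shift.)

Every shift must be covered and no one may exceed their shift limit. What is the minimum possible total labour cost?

£234

Picking the cheapest available technician for each shift independently would cost £184, but that ignores the shift limits.
An optimal schedule: Nov 16→Baptiste, Nov 17→Kapoor, Nov 18→Varga+Baptiste, Nov 19→Varga, Nov 20→Kapoor+Varga.
Total: 47 + 22 + 32 + 47 + 32 + 22 + 32 = £234.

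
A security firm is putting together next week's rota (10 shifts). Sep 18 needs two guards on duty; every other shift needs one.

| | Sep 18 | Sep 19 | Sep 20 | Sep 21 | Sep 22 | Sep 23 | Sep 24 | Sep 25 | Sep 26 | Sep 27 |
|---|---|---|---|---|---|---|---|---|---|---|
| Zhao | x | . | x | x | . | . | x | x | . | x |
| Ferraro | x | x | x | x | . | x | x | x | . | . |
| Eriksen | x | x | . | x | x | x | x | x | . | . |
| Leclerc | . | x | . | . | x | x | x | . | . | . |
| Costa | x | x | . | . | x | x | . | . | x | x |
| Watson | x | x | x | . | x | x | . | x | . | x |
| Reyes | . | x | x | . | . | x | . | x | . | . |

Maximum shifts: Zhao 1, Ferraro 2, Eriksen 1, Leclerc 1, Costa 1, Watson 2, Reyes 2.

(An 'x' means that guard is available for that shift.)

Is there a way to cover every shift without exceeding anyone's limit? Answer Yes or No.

No

Total capacity is 1+2+1+1+1+2+2 = 10 but 11 worker-slots are needed — infeasible.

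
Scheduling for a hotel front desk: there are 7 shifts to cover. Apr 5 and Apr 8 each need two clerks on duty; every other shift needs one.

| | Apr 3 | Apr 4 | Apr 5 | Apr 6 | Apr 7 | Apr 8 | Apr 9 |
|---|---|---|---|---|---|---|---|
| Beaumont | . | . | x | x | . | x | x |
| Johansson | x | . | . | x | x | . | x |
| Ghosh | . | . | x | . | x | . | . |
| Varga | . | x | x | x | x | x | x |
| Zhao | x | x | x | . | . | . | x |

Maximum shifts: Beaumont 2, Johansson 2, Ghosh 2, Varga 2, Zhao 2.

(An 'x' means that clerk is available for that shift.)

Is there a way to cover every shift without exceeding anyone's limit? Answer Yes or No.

Apr 8 can only be covered by Beaumont and Varga, so that assignment is forced.
One valid schedule: Apr 3→Johansson, Apr 4→Varga, Apr 5→Ghosh+Zhao, Apr 6→Beaumont, Apr 7→Johansson, Apr 8→Beaumont+Varga, Apr 9→Zhao.
Loads: Beaumont 2/2, Johansson 2/2, Ghosh 1/2, Varga 2/2, Zhao 2/2 — all within limits.

Yes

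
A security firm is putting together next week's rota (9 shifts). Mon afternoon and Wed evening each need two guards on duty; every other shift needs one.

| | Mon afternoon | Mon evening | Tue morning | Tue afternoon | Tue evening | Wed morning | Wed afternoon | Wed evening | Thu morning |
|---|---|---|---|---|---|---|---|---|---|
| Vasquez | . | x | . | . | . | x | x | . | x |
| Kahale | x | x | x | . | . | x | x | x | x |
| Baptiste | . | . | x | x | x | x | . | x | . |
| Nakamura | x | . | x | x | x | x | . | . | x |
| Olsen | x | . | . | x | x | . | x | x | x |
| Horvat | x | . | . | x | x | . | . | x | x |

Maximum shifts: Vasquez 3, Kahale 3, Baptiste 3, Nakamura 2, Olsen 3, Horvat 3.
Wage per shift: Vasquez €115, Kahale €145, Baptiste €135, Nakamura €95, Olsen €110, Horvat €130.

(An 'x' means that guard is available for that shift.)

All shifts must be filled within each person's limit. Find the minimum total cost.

Picking the cheapest available guard for each shift independently would cost €1145, but that ignores the shift limits.
An optimal schedule: Mon afternoon→Olsen+Horvat, Mon evening→Vasquez, Tue morning→Nakamura, Tue afternoon→Nakamura, Tue evening→Horvat, Wed morning→Vasquez, Wed afternoon→Olsen, Wed evening→Olsen+Horvat, Thu morning→Vasquez.
Total: 110 + 130 + 115 + 95 + 95 + 130 + 115 + 110 + 110 + 130 + 115 = €1255.

€1255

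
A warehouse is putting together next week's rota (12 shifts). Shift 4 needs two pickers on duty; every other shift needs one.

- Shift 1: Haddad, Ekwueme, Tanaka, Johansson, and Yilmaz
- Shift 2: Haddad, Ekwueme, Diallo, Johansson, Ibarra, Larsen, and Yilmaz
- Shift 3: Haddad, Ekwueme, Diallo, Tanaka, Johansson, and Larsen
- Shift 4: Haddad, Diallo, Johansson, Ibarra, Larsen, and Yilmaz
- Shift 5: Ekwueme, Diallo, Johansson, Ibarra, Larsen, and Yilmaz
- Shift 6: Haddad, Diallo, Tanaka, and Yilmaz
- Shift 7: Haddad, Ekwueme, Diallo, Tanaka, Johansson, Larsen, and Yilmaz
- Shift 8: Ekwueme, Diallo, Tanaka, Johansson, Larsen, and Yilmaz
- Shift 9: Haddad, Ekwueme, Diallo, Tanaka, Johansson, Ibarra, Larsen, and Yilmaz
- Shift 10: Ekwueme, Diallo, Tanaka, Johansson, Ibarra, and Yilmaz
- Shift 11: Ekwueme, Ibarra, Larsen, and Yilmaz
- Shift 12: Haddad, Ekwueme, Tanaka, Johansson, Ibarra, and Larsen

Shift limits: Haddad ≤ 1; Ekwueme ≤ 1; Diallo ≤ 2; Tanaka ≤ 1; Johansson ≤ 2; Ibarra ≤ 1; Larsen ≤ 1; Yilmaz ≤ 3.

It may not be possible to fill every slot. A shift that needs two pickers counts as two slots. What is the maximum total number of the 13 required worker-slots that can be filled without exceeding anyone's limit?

Total capacity across all pickers is 1+1+2+1+2+1+1+3 = 12, and 13 slots are needed, so at most 12 can be filled.
An assignment achieving 12: Shift 1→Tanaka, Shift 2→Yilmaz, Shift 3→Diallo, Shift 4→Diallo+Johansson, Shift 5→Johansson, Shift 6→Haddad, Shift 7→Yilmaz, Shift 8→Larsen, Shift 9→Yilmaz, Shift 10→Ibarra, Shift 11→Ekwueme.
Loads: Haddad 1/1, Ekwueme 1/1, Diallo 2/2, Tanaka 1/1, Johansson 2/2, Ibarra 1/1, Larsen 1/1, Yilmaz 3/3.

12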